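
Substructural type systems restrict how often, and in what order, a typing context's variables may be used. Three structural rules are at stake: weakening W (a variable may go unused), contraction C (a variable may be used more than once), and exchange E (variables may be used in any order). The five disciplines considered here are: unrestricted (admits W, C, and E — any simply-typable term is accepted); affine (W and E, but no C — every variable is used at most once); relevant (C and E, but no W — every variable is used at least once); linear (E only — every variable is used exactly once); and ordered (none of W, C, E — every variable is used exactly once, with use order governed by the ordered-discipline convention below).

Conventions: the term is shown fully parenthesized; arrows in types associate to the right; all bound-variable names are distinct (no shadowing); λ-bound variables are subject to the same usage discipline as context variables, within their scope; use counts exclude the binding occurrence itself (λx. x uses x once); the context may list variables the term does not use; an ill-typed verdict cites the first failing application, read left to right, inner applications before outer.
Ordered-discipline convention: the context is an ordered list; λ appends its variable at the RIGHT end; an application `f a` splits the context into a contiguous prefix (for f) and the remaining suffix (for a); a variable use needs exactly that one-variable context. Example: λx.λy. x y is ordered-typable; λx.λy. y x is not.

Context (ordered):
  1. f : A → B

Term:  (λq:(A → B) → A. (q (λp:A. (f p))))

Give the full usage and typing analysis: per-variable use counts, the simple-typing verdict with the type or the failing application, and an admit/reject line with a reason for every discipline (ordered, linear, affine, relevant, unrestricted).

use counts: f: 1, q [bound]: 1, p [bound]: 1
order of uses: q, f, p
typing: ✓ — ((A → B) → A) → A
ordered: ✗, no contiguous prefix/suffix split fits q, f, p
linear: ✓, exactly-once usage across f, q, p
affine: ✓, none of f, q, p used more than once
relevant: ✓, f, q, p: all used, weakening unneeded
unrestricted: ✓, simply typable at ((A → B) → A) → A; W, C, E all held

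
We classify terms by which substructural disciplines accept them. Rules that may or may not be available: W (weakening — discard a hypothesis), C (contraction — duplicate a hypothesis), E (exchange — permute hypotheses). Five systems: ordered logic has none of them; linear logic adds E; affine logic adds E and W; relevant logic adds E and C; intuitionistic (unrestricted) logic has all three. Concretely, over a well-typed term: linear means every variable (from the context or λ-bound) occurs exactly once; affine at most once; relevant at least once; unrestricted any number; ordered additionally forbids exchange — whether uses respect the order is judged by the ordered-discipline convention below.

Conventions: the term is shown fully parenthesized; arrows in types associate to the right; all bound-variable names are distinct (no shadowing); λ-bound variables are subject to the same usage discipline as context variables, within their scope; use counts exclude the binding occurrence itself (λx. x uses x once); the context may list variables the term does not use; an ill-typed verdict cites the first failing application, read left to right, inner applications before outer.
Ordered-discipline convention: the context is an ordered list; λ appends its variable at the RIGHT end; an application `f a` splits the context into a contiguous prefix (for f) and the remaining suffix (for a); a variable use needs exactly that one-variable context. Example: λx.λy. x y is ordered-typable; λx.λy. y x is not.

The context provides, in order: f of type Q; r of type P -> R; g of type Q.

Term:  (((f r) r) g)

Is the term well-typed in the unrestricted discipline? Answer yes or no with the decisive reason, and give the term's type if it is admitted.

no — the type mismatch rejects it
use counts: f: 1, r: 2, g: 1
use order (left to right): f, r, r, g
typing: ill-typed: non-function type Q applied to an argument
per-discipline verdicts: ordered ✗, linear ✗, affine ✗, relevant ✗, unrestricted ✗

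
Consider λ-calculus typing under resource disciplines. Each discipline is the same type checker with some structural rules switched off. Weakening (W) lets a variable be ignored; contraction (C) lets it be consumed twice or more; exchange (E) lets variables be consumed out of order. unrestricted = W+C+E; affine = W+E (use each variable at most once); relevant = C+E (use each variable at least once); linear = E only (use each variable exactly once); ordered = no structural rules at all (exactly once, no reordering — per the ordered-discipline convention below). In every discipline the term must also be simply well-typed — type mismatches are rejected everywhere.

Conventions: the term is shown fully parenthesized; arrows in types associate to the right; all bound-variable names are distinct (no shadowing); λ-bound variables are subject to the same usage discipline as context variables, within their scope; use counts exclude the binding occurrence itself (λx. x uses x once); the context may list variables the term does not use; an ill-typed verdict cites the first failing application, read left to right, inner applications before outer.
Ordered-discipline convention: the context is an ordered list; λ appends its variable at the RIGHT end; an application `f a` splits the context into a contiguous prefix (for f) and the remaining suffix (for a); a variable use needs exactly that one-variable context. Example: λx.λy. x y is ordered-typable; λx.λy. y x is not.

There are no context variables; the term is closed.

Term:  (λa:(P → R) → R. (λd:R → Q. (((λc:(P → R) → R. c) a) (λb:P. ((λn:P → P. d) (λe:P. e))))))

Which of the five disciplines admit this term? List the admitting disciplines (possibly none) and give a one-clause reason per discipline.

admitting disciplines: none
variable uses: a (λ-bound) ×1, d (λ-bound) ×1, c (λ-bound) ×1, b (λ-bound) ×0, n (λ-bound) ×0, e (λ-bound) ×1
uses in reading order: c, a, d, e
typing: ill-typed: an argument P → R → Q mismatches the expected P → R
ordered ✗ (not simply typable)
linear ✗ (fails simple typing)
affine ✗ (a type mismatch blocks all five)
relevant ✗ (the type mismatch rejects it)
unrestricted ✗ (not simply typable)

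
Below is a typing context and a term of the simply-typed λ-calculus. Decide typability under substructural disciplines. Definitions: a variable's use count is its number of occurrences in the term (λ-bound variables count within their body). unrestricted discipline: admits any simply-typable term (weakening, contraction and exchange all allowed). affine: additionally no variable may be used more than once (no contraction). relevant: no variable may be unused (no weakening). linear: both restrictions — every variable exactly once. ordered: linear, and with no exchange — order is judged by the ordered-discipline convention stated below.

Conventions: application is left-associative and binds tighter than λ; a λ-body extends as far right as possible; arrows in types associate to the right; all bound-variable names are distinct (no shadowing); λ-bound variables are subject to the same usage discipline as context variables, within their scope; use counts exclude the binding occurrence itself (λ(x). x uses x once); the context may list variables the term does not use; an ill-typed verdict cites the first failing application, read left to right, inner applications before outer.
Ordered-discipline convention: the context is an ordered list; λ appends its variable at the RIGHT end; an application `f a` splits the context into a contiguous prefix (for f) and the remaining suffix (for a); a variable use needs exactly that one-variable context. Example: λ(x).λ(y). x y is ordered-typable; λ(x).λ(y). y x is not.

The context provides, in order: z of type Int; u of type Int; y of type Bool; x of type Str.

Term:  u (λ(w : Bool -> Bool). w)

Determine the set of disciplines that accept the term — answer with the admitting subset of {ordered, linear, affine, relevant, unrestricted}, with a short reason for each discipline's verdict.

admitted by: none
usage: z ×0; u ×1; y ×0; x ×0; w (λ-bound) ×1
left-to-right use order: u, w
typing: ill-typed: can't apply a value of type Int
ordered: ✗, a type mismatch blocks all five
linear: ✗, the type mismatch rejects it
affine: ✗, not simply typable
relevant: ✗, fails simple typing
unrestricted: ✗, a type mismatch blocks all five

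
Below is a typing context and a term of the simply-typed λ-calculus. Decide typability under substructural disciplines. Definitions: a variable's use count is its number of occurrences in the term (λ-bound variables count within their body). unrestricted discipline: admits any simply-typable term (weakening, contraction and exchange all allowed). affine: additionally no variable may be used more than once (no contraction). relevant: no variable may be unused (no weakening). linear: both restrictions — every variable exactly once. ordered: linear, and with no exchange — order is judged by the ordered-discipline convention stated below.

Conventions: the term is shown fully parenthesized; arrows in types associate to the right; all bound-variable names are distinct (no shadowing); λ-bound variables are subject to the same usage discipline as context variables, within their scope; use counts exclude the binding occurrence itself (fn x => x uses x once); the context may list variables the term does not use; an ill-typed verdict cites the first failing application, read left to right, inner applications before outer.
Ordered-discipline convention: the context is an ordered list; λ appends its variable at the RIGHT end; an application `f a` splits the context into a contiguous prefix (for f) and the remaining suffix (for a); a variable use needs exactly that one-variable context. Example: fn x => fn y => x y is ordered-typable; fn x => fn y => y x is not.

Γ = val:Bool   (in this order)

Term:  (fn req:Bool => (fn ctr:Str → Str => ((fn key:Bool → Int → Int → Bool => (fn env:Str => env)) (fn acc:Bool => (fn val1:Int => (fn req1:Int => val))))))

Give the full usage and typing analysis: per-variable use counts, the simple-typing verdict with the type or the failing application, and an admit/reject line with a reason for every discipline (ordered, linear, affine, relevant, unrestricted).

usage: val: 1×, req [bound]: 0×, ctr [bound]: 0×, key [bound]: 0×, env [bound]: 1×, acc [bound]: 0×, val1 [bound]: 0×, req1 [bound]: 0×
left-to-right use order: env, val
typing: well-typed — term : Bool → (Str → Str) → Str → Str
ordered: ✗, needs weakening: req, ctr, key, acc, val1, req1 unused
linear: ✗, needs weakening: req, ctr, key, acc, val1, req1 unused
affine: ✓, no duplicate uses among val, req, ctr, key, env, acc, val1, req1
relevant: ✗, needs weakening: req, ctr, key, acc, val1, req1 unused
unrestricted: ✓, simply typable at Bool → (Str → Str) → Str → Str; W, C, E all held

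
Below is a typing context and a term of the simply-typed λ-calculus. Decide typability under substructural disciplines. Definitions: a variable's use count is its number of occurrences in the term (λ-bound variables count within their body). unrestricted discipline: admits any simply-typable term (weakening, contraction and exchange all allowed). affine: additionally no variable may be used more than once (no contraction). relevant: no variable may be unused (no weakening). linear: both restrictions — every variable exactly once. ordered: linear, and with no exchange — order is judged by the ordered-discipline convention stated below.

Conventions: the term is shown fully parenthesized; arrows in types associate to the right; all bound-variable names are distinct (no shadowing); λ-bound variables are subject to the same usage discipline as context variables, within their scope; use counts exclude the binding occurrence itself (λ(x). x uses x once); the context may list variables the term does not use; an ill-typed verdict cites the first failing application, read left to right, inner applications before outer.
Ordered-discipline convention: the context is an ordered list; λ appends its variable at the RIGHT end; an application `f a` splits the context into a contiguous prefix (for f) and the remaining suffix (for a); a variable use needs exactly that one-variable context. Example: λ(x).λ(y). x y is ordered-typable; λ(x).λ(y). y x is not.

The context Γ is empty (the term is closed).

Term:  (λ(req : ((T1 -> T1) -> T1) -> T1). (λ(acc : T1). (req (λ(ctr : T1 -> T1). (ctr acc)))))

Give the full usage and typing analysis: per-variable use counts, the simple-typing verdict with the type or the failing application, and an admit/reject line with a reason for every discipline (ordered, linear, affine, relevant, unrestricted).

variable uses: req (λ-bound)=1, acc (λ-bound)=1, ctr (λ-bound)=1
uses in reading order: req, ctr, acc
typing: the term checks, with type (((T1 -> T1) -> T1) -> T1) -> T1 -> T1
ordered ✗ (needs exchange: uses follow req, ctr, acc)
linear ✓ (req, acc, ctr: one use apiece)
affine ✓ (req, acc, ctr: no repeats, contraction unneeded)
relevant ✓ (at least one use each (req, acc, ctr))
unrestricted ✓ (typability at (((T1 -> T1) -> T1) -> T1) -> T1 -> T1 is all that's needed)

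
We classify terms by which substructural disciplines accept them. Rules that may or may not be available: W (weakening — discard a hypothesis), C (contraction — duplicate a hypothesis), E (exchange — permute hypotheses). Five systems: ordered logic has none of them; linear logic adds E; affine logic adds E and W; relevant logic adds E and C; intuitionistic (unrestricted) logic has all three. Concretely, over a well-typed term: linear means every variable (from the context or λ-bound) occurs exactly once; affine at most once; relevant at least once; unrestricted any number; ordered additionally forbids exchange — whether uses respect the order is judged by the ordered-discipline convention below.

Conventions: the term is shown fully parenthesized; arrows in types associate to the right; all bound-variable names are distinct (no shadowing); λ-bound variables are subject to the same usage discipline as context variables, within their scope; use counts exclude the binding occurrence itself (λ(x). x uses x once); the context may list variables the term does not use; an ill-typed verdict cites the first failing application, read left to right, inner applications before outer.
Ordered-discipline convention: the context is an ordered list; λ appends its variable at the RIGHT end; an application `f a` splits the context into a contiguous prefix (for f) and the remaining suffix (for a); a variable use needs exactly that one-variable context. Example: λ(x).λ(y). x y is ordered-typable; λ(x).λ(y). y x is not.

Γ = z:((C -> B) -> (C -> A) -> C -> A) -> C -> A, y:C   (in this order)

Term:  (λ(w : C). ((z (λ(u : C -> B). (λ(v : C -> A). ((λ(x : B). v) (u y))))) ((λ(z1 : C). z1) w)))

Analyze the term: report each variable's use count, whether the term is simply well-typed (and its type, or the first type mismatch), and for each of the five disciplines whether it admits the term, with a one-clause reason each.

use counts: z: 1×, y: 1×, w [bound]: 1×, u [bound]: 1×, v [bound]: 1×, x [bound]: 0×, z1 [bound]: 1×
order of uses: z, v, u, y, z1, w
typing: the term checks, with type C -> A
ordered: ✗ — needs weakening: x unused
linear: ✗ — needs weakening: x unused
affine: ✓ — at most one use each (z, y, w, u, v, x, z1)
relevant: ✗ — needs weakening: x unused
unrestricted: ✓ — type-checks (C -> A) and nothing is barred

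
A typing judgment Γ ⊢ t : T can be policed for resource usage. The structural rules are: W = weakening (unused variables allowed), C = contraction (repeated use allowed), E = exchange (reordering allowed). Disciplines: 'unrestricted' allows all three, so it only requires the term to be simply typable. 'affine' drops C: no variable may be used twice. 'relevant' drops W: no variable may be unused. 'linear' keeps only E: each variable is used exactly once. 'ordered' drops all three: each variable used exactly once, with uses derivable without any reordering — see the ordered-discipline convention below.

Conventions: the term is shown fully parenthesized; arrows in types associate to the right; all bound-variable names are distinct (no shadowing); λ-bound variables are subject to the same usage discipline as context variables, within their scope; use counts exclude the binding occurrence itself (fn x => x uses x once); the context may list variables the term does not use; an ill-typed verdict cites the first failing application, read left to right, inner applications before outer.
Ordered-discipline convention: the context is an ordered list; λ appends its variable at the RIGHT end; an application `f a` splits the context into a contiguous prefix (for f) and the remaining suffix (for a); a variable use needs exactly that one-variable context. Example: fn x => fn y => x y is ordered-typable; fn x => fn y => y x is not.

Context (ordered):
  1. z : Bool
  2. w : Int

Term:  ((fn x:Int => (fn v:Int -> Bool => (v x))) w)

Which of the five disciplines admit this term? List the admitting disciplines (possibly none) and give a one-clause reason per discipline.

admitting disciplines: affine, unrestricted
variable uses: z: 0×, w: 1×, x (bound): 1×, v (bound): 1×
left-to-right use order: v, x, w
typing: well-typed at (Int -> Bool) -> Bool
ordered: ✗, z left unused
linear: ✗, z left unused
affine: ✓, z, w, x, v: no repeats, contraction unneeded
relevant: ✗, z left unused
unrestricted: ✓, simply typable at (Int -> Bool) -> Bool; W, C, E all held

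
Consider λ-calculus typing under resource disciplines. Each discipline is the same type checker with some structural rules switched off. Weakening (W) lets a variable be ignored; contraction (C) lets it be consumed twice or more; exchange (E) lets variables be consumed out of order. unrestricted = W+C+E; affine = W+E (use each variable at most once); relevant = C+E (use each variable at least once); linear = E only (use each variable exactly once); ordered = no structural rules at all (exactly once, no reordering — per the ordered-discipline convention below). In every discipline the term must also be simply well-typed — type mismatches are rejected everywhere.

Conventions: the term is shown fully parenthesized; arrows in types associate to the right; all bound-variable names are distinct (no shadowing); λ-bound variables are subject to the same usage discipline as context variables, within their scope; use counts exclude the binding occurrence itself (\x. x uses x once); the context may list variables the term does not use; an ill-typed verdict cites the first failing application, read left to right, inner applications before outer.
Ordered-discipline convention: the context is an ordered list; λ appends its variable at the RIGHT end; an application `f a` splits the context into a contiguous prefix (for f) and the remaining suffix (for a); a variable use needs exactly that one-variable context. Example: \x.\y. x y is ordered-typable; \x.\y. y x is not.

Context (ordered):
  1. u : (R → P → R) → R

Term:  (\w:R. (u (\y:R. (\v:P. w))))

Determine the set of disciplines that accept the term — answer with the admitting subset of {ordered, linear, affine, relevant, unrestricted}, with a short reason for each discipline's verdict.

accepted by: affine, unrestricted
variable uses: u: 1×, w (bound): 1×, y (bound): 0×, v (bound): 0×
left-to-right use order: u, w
typing: well-typed at R → R
ordered: ✗ — y, v never used (weakening)
linear: ✗ — y, v never used (weakening)
affine: ✓ — at most one use each (u, w, y, v)
relevant: ✗ — y, v never used (weakening)
unrestricted: ✓ — well-typed at R → R; no restrictions here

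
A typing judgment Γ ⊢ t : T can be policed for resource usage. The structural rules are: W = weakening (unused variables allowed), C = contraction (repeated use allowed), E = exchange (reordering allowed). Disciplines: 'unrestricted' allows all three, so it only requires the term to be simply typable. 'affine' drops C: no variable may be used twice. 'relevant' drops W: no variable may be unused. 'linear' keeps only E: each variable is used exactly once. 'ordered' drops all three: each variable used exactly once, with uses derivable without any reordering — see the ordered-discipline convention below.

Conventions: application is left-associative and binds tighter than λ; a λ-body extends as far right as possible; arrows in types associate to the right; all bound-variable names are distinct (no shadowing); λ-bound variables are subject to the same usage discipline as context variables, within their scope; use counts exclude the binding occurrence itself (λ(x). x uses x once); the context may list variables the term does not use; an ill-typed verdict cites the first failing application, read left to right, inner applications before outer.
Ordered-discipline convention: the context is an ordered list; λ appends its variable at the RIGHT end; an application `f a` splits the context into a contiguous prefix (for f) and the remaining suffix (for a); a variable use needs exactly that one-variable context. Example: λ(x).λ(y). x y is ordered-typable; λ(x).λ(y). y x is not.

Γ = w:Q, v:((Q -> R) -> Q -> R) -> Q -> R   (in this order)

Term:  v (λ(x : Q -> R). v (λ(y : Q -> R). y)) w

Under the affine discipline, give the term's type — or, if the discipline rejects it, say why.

not well-typed under affine — v ×2 used more than once (contraction)
use counts: w: 1×; v: 2×; x (bound): 0×; y (bound): 1×
use order (left to right): v, v, y, w
typing: well-typed at R
across the five disciplines: ordered ✗ · linear ✗ · affine ✗ · relevant ✗ · unrestricted ✓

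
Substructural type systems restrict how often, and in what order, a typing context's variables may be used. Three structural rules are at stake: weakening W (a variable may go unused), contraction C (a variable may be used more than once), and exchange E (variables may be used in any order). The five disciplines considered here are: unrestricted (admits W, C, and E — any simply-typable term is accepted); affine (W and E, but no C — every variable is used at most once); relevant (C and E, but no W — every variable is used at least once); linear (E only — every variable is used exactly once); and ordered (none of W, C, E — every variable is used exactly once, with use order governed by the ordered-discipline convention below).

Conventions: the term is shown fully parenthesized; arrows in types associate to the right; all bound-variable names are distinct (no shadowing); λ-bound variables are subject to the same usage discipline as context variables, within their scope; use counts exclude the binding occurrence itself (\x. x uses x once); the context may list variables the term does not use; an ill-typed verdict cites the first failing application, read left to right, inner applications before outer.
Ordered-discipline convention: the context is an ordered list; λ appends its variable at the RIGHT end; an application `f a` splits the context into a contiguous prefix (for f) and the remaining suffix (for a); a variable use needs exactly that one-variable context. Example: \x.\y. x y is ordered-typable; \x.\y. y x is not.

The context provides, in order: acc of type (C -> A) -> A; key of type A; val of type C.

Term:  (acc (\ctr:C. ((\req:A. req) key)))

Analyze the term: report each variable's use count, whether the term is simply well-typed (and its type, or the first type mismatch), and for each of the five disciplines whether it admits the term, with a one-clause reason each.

counts: acc=1, key=1, val=0, ctr (λ-bound)=0, req (λ-bound)=1
uses in reading order: acc, req, key
typing: ✓ — A
ordered: ✗, unused: val, ctr — weakening required
linear: ✗, unused: val, ctr — weakening required
affine: ✓, acc, key, val, ctr, req: no repeats, contraction unneeded
relevant: ✗, unused: val, ctr — weakening required
unrestricted: ✓, type-checks (A) and nothing is barred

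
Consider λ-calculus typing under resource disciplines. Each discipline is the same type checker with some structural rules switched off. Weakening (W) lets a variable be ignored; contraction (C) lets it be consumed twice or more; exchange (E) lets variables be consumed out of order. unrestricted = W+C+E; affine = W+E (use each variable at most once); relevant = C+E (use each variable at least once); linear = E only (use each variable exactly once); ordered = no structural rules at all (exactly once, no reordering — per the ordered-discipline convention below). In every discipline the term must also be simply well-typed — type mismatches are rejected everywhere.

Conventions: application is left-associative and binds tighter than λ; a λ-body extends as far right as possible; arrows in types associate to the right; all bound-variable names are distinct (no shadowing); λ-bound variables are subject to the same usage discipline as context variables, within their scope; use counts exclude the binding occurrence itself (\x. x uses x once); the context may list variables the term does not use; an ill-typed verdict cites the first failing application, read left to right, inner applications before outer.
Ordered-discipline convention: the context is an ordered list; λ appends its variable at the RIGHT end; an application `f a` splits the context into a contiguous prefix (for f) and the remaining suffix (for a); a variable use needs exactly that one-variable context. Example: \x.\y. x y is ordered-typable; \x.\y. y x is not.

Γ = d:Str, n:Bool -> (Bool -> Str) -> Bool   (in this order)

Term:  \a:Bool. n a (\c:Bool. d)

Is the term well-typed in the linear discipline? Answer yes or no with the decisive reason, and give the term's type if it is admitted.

no — c left unused
counts: d=1; n=1; a (bound)=1; c (bound)=0
uses in reading order: n, a, d
typing: ✓ — Bool -> Bool
per-discipline verdicts: ordered ✗ · linear ✗ · affine ✓ · relevant ✗ · unrestricted ✓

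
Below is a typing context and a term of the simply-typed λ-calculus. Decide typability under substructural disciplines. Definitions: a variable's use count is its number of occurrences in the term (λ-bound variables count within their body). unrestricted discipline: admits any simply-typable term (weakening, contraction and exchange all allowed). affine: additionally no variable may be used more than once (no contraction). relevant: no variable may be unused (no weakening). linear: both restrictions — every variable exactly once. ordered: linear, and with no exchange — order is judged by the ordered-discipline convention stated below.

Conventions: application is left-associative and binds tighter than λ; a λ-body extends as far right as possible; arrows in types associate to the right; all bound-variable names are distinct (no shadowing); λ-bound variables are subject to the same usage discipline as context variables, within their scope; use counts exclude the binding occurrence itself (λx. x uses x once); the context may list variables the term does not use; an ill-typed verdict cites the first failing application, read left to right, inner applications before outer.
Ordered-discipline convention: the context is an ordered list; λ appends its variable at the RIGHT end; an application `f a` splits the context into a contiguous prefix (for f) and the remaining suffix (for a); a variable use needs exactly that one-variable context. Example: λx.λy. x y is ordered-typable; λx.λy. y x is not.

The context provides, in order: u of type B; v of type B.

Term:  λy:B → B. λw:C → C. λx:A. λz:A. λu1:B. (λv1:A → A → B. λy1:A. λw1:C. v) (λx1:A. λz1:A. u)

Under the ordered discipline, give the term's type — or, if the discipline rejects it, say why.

not well-typed under ordered — unused: y, w, x, z, u1, v1, y1, w1, x1, z1 — weakening required
use counts: u=1; v=1; y [bound]=0; w [bound]=0; x [bound]=0; z [bound]=0; u1 [bound]=0; v1 [bound]=0; y1 [bound]=0; w1 [bound]=0; x1 [bound]=0; z1 [bound]=0
order of uses: v, u
typing: well-typed at (B → B) → (C → C) → A → A → B → A → C → B
across the five disciplines: ordered ✗; linear ✗; affine ✓; relevant ✗; unrestricted ✓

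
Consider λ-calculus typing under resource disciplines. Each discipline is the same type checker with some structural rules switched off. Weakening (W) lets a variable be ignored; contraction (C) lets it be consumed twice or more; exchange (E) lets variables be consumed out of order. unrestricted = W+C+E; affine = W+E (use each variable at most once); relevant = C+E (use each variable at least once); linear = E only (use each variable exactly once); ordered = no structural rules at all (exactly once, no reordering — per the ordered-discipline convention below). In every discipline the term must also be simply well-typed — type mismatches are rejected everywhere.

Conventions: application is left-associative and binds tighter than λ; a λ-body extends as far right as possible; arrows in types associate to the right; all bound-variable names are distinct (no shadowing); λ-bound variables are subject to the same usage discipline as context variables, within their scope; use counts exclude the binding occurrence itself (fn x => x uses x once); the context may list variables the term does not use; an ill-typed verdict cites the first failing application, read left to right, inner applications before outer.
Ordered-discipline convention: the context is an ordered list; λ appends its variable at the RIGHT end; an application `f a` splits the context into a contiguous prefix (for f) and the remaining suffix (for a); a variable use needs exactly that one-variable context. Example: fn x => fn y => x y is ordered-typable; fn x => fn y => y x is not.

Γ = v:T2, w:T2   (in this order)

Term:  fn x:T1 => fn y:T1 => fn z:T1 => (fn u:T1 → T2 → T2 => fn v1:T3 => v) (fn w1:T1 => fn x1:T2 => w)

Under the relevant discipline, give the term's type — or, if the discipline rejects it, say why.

not well-typed under relevant — unused: x, y, z, u, v1, w1, x1 — weakening required
use counts: v: 1, w: 1, x [bound]: 0, y [bound]: 0, z [bound]: 0, u [bound]: 0, v1 [bound]: 0, w1 [bound]: 0, x1 [bound]: 0
use order (left to right): v, w
typing: well-typed — term : T1 → T1 → T1 → T3 → T2
per-discipline verdicts: ordered ✗ | linear ✗ | affine ✓ | relevant ✗ | unrestricted ✓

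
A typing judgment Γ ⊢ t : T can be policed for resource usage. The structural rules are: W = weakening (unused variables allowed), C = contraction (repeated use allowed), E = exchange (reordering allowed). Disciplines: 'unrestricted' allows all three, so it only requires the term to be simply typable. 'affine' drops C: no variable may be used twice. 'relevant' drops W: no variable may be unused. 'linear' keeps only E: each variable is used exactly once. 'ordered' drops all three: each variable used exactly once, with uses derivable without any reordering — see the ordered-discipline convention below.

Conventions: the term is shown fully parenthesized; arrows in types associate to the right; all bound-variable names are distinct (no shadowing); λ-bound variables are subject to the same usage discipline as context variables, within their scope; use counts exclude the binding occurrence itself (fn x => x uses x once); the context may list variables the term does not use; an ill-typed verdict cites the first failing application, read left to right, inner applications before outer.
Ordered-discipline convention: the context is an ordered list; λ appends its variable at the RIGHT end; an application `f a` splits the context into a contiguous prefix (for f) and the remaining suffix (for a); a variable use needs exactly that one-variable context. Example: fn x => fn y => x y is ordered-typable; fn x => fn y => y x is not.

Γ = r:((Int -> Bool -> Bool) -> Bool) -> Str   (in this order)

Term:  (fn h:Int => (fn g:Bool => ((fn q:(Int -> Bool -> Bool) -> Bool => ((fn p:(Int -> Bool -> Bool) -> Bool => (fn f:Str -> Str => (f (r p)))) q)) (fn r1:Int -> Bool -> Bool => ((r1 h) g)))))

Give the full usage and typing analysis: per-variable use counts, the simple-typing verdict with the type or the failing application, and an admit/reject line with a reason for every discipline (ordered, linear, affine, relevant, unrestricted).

use counts: r: 1; h (bound): 1; g (bound): 1; q (bound): 1; p (bound): 1; f (bound): 1; r1 (bound): 1
left-to-right use order: f, r, p, q, r1, h, g
typing: well-typed — term : Int -> Bool -> (Str -> Str) -> Str
ordered: ✗ — no contiguous prefix/suffix split fits f, r, p, q, r1, h, g
linear: ✓ — exactly-once usage across r, h, g, q, p, f, r1
affine: ✓ — r, h, g, q, p, f, r1: no repeats, contraction unneeded
relevant: ✓ — r, h, g, q, p, f, r1: all used, weakening unneeded
unrestricted: ✓ — well-typed at Int -> Bool -> (Str -> Str) -> Str; no restrictions here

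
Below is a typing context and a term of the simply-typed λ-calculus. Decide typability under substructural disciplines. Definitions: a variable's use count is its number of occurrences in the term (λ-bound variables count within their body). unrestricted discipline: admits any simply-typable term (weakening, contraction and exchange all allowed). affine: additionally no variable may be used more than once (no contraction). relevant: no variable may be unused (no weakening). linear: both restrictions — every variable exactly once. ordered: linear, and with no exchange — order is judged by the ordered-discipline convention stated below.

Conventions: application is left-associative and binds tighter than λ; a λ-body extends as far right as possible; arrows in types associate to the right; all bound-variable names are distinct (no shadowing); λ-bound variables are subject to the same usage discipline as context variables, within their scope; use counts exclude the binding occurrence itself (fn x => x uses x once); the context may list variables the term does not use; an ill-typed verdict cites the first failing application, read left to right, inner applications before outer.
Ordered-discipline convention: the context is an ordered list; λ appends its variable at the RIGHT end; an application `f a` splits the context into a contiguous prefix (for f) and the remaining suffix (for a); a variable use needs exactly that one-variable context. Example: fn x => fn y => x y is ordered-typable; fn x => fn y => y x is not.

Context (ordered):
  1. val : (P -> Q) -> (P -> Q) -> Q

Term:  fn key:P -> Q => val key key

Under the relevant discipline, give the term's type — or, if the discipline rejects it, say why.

term : (P -> Q) -> Q
counts: val: 1×; key [bound]: 2×
uses in reading order: val, key, key
typing: the term checks, with type (P -> Q) -> Q
across the five disciplines: ordered ✗, linear ✗, affine ✗, relevant ✓, unrestricted ✓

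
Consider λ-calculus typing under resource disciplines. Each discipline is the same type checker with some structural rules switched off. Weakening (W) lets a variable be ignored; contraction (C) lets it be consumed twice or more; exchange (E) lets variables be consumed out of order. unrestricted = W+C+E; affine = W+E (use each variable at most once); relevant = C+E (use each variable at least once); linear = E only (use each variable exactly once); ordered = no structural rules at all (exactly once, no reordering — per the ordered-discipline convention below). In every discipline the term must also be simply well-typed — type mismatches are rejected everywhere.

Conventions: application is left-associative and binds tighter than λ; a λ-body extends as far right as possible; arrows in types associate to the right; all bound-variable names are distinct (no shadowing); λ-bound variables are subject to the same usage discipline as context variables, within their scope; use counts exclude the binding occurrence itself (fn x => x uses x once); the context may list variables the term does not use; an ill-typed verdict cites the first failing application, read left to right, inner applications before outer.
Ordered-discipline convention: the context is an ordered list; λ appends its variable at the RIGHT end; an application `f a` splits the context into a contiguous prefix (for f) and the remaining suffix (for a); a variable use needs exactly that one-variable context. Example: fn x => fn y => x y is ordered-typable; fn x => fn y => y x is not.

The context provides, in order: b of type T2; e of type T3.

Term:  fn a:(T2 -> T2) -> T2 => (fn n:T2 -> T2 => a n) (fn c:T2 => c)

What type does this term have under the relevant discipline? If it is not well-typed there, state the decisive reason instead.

not well-typed under relevant — needs weakening: b, e unused
variable uses: b: 0×, e: 0×, a (bound): 1×, n (bound): 1×, c (bound): 1×
left-to-right use order: a, n, c
typing: well-typed at ((T2 -> T2) -> T2) -> T2
per-discipline verdicts: ordered ✗ | linear ✗ | affine ✓ | relevant ✗ | unrestricted ✓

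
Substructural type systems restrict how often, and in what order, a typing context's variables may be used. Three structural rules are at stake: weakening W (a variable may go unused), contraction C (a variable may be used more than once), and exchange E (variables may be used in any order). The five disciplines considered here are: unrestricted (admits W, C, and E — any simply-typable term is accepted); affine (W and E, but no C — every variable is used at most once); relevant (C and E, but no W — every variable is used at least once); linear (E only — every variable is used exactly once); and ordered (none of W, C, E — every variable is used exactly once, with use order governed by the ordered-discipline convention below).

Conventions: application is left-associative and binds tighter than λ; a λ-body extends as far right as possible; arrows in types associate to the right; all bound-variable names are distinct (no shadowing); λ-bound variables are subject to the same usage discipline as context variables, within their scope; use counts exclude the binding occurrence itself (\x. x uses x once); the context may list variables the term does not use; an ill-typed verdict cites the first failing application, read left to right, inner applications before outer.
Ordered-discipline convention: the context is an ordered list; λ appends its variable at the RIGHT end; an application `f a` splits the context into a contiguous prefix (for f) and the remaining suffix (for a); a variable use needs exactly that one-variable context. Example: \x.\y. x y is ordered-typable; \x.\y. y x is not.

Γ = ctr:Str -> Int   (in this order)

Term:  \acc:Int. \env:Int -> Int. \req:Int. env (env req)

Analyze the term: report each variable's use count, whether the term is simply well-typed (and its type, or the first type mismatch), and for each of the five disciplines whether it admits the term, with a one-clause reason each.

use counts: ctr: 0×; acc [bound]: 0×; env [bound]: 2×; req [bound]: 1×
uses in reading order: env, env, req
typing: well-typed at Int -> (Int -> Int) -> Int -> Int
ordered: ✗ — uses contraction: env ×2; ctr, acc never used (weakening)
linear: ✗ — uses contraction: env ×2; ctr, acc never used (weakening)
affine: ✗ — uses contraction: env ×2
relevant: ✗ — ctr, acc never used (weakening)
unrestricted: ✓ — well-typed at Int -> (Int -> Int) -> Int -> Int; no restrictions here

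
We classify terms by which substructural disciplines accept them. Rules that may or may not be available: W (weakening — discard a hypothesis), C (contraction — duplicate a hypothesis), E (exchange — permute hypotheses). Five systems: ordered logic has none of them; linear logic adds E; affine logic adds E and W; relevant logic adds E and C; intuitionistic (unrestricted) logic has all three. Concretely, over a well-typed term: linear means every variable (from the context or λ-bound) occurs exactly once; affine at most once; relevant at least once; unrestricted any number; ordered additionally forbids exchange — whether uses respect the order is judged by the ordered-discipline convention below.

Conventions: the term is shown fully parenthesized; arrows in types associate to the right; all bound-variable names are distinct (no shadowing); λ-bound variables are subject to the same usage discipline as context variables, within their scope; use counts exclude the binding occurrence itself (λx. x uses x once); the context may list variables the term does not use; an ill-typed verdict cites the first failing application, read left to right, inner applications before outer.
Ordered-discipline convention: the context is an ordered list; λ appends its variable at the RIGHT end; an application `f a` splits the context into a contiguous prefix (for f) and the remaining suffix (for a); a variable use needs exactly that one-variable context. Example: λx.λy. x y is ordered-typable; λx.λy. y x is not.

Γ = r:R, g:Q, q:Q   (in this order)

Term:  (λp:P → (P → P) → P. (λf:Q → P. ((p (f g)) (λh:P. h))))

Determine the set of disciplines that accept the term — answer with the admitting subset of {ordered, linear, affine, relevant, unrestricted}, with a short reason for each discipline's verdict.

admitting disciplines: affine, unrestricted
variable uses: r ×0; g ×1; q ×0; p (bound) ×1; f (bound) ×1; h (bound) ×1
order of uses: p, f, g, h
typing: the term checks, with type (P → (P → P) → P) → (Q → P) → P
ordered ✗ (unused: r, q — weakening required)
linear ✗ (unused: r, q — weakening required)
affine ✓ (r, g, q, p, f, h: no repeats, contraction unneeded)
relevant ✗ (unused: r, q — weakening required)
unrestricted ✓ (well-typed at (P → (P → P) → P) → (Q → P) → P; no restrictions here)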